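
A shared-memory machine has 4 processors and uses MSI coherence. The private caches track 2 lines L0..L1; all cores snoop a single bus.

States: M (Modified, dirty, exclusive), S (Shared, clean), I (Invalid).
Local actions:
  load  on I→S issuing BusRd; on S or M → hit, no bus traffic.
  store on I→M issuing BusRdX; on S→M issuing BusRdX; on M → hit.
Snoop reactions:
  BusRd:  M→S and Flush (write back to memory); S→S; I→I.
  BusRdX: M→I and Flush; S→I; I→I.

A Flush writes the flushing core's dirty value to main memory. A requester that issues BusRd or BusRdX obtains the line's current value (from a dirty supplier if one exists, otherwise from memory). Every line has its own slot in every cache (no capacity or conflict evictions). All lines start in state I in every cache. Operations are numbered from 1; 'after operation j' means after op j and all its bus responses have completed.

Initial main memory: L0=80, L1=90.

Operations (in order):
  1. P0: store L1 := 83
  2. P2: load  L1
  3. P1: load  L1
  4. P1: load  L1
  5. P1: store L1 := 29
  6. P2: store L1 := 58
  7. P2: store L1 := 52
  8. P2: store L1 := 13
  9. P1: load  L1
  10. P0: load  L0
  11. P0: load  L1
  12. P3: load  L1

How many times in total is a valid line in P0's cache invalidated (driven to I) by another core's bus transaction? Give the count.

  op1 P0: store L1 := 83 → M/I/I/I on L1; bus BusRdX; mem=90
  op2 P2: load  L1 → S/I/S/I on L1; bus BusRd Flush; mem=83
  op3 P1: load  L1 → S/S/S/I on L1; bus BusRd; mem=83
  op4 P1: load  L1 → S/S/S/I on L1; bus (none); mem=83
  op5 P1: store L1 := 29 → I/M/I/I on L1; bus BusRdX; mem=83
  op6 P2: store L1 := 58 → I/I/M/I on L1; bus BusRdX Flush; mem=29
  op7 P2: store L1 := 52 → I/I/M/I on L1; bus (none); mem=29
  op8 P2: store L1 := 13 → I/I/M/I on L1; bus (none); mem=29
  op9 P1: load  L1 → I/S/S/I on L1; bus BusRd Flush; mem=13
  op10 P0: load  L0 → S/I/I/I on L0; bus BusRd; mem=80
  op11 P0: load  L1 → S/S/S/I on L1; bus BusRd; mem=13
  op12 P3: load  L1 → S/S/S/S on L1; bus BusRd; mem=13

invalidations = 1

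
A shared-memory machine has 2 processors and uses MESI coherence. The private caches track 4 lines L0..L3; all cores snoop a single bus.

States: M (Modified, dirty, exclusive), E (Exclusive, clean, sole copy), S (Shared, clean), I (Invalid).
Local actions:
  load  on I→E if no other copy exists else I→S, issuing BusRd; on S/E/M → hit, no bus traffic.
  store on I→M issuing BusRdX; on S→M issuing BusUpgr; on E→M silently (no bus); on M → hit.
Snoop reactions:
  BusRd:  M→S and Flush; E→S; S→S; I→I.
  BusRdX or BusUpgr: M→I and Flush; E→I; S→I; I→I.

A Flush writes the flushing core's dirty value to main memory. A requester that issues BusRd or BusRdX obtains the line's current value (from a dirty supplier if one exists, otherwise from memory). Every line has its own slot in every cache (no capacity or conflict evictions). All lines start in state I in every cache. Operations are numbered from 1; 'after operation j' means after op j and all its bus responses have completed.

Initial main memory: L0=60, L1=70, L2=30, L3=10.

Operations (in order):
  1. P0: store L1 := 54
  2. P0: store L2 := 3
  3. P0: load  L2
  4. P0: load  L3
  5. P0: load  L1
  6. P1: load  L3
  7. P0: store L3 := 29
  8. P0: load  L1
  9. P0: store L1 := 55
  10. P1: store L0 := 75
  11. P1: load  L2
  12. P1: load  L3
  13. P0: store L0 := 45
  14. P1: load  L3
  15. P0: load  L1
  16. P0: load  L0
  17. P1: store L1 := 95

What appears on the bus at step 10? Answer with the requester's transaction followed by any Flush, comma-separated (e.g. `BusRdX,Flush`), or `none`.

bus = BusRdX

1. P0: store L1 := 54  bus=[BusRdX]  L1: P0=M P1=I  mem[L1]=70
2. P0: store L2 := 3  bus=[BusRdX]  L2: P0=M P1=I  mem[L2]=30
3. P0: load  L2  bus=[-]  L2: P0=M P1=I  mem[L2]=30
4. P0: load  L3  bus=[BusRd]  L3: P0=E P1=I  mem[L3]=10
5. P0: load  L1  bus=[-]  L1: P0=M P1=I  mem[L1]=70
6. P1: load  L3  bus=[BusRd]  L3: P0=S P1=S  mem[L3]=10
7. P0: store L3 := 29  bus=[BusUpgr]  L3: P0=M P1=I  mem[L3]=10
8. P0: load  L1  bus=[-]  L1: P0=M P1=I  mem[L1]=70
9. P0: store L1 := 55  bus=[-]  L1: P0=M P1=I  mem[L1]=70
10. P1: store L0 := 75  bus=[BusRdX]  L0: P0=I P1=M  mem[L0]=60
11. P1: load  L2  bus=[BusRd,Flush]  L2: P0=S P1=S  mem[L2]=3
12. P1: load  L3  bus=[BusRd,Flush]  L3: P0=S P1=S  mem[L3]=29
13. P0: store L0 := 45  bus=[BusRdX,Flush]  L0: P0=M P1=I  mem[L0]=75
14. P1: load  L3  bus=[-]  L3: P0=S P1=S  mem[L3]=29
15. P0: load  L1  bus=[-]  L1: P0=M P1=I  mem[L1]=70
16. P0: load  L0  bus=[-]  L0: P0=M P1=I  mem[L0]=75
17. P1: store L1 := 95  bus=[BusRdX,Flush]  L1: P0=I P1=M  mem[L1]=55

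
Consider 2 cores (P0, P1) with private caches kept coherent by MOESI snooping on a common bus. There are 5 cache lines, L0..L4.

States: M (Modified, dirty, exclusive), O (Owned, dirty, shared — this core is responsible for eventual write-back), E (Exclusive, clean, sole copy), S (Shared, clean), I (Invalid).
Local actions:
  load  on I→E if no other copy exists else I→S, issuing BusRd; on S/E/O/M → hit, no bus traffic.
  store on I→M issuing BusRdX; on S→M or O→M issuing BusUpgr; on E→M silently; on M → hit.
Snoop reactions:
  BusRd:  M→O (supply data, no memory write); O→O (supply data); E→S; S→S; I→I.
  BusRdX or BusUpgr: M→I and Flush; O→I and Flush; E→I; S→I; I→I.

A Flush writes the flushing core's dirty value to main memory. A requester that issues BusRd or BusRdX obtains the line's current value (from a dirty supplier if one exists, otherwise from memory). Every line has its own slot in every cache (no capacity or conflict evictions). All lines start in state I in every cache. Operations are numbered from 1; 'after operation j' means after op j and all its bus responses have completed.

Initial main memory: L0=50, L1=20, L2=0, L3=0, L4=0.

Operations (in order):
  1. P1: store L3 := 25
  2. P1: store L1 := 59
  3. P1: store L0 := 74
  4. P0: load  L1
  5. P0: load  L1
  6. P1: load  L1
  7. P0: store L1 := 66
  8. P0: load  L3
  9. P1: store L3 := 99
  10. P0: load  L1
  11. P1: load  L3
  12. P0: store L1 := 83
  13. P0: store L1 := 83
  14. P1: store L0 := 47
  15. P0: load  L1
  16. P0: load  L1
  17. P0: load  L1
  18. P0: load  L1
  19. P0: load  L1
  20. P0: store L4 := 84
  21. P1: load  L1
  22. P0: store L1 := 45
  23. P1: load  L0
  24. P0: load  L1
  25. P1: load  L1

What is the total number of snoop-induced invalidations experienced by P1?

invalidations = 2

  op1 P1: store L3 := 25 → I/M on L3; bus BusRdX; mem=0
  op2 P1: store L1 := 59 → I/M on L1; bus BusRdX; mem=20
  op3 P1: store L0 := 74 → I/M on L0; bus BusRdX; mem=50
  op4 P0: load  L1 → S/O on L1; bus BusRd; mem=20
  op5 P0: load  L1 → S/O on L1; bus (none); mem=20
  op6 P1: load  L1 → S/O on L1; bus (none); mem=20
  op7 P0: store L1 := 66 → M/I on L1; bus BusUpgr Flush; mem=59
  op8 P0: load  L3 → S/O on L3; bus BusRd; mem=0
  op9 P1: store L3 := 99 → I/M on L3; bus BusUpgr; mem=0
  op10 P0: load  L1 → M/I on L1; bus (none); mem=59
  op11 P1: load  L3 → I/M on L3; bus (none); mem=0
  op12 P0: store L1 := 83 → M/I on L1; bus (none); mem=59
  op13 P0: store L1 := 83 → M/I on L1; bus (none); mem=59
  op14 P1: store L0 := 47 → I/M on L0; bus (none); mem=50
  op15 P0: load  L1 → M/I on L1; bus (none); mem=59
  op16 P0: load  L1 → M/I on L1; bus (none); mem=59
  op17 P0: load  L1 → M/I on L1; bus (none); mem=59
  op18 P0: load  L1 → M/I on L1; bus (none); mem=59
  op19 P0: load  L1 → M/I on L1; bus (none); mem=59
  op20 P0: store L4 := 84 → M/I on L4; bus BusRdX; mem=0
  op21 P1: load  L1 → O/S on L1; bus BusRd; mem=59
  op22 P0: store L1 := 45 → M/I on L1; bus BusUpgr; mem=59
  op23 P1: load  L0 → I/M on L0; bus (none); mem=50
  op24 P0: load  L1 → M/I on L1; bus (none); mem=59
  op25 P1: load  L1 → O/S on L1; bus BusRd; mem=59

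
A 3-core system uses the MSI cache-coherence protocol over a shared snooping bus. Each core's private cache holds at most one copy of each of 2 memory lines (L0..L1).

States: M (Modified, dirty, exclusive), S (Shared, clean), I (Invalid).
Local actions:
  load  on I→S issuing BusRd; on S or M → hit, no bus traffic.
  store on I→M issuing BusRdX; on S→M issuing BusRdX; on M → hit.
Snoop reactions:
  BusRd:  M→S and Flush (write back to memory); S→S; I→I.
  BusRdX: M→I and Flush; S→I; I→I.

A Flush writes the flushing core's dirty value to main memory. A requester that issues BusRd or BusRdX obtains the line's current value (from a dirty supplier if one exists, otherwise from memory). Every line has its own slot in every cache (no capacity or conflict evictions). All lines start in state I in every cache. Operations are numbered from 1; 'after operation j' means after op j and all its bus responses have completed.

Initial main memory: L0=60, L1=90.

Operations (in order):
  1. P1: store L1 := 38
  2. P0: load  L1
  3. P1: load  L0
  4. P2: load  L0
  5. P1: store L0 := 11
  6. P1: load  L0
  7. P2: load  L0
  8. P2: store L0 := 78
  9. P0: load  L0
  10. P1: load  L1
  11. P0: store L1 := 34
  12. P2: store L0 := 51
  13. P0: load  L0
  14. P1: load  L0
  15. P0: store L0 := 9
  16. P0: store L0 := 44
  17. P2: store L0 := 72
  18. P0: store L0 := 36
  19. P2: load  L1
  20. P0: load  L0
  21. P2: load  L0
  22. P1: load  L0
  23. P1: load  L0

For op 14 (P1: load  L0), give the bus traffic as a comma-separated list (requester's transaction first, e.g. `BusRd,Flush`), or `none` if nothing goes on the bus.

bus = BusRd

[1] P1: store L1 := 38 | P0:I, P1:M(38), P2:I | bus: BusRdX
[2] P0: load  L1 | P0:S(38), P1:S(38), P2:I | bus: BusRd,Flush
[3] P1: load  L0 | P0:I, P1:S(60), P2:I | bus: BusRd
[4] P2: load  L0 | P0:I, P1:S(60), P2:S(60) | bus: BusRd
[5] P1: store L0 := 11 | P0:I, P1:M(11), P2:I | bus: BusRdX
[6] P1: load  L0 | P0:I, P1:M(11), P2:I | bus: none
[7] P2: load  L0 | P0:I, P1:S(11), P2:S(11) | bus: BusRd,Flush
[8] P2: store L0 := 78 | P0:I, P1:I, P2:M(78) | bus: BusRdX
[9] P0: load  L0 | P0:S(78), P1:I, P2:S(78) | bus: BusRd,Flush
[10] P1: load  L1 | P0:S(38), P1:S(38), P2:I | bus: none
[11] P0: store L1 := 34 | P0:M(34), P1:I, P2:I | bus: BusRdX
[12] P2: store L0 := 51 | P0:I, P1:I, P2:M(51) | bus: BusRdX
[13] P0: load  L0 | P0:S(51), P1:I, P2:S(51) | bus: BusRd,Flush
[14] P1: load  L0 | P0:S(51), P1:S(51), P2:S(51) | bus: BusRd
[15] P0: store L0 := 9 | P0:M(9), P1:I, P2:I | bus: BusRdX
[16] P0: store L0 := 44 | P0:M(44), P1:I, P2:I | bus: none
[17] P2: store L0 := 72 | P0:I, P1:I, P2:M(72) | bus: BusRdX,Flush
[18] P0: store L0 := 36 | P0:M(36), P1:I, P2:I | bus: BusRdX,Flush
[19] P2: load  L1 | P0:S(34), P1:I, P2:S(34) | bus: BusRd,Flush
[20] P0: load  L0 | P0:M(36), P1:I, P2:I | bus: none
[21] P2: load  L0 | P0:S(36), P1:I, P2:S(36) | bus: BusRd,Flush
[22] P1: load  L0 | P0:S(36), P1:S(36), P2:S(36) | bus: BusRd
[23] P1: load  L0 | P0:S(36), P1:S(36), P2:S(36) | bus: none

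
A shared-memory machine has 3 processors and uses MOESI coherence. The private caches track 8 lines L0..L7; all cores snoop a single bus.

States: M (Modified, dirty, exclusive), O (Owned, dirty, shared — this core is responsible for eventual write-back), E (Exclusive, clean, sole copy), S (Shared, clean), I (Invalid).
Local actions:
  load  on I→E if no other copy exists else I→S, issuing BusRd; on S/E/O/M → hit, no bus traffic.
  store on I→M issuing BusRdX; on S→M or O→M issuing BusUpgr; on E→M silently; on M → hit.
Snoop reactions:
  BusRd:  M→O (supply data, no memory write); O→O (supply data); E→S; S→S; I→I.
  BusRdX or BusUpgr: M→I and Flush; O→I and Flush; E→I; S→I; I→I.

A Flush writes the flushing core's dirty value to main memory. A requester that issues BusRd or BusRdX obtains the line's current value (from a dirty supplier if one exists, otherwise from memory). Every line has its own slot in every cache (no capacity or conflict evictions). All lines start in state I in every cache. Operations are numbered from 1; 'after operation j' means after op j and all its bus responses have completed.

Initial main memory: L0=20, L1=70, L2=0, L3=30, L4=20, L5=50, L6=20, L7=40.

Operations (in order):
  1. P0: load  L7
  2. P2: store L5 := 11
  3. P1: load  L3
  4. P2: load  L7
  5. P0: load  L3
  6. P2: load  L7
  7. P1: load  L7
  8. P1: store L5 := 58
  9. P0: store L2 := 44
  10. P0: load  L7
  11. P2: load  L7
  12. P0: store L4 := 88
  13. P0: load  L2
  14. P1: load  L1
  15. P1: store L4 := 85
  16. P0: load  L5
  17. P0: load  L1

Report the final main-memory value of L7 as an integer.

memory[L7] = 40

1. P0: load  L7  bus=[BusRd]  L7: P0=E P1=I P2=I  mem[L7]=40
2. P2: store L5 := 11  bus=[BusRdX]  L5: P0=I P1=I P2=M  mem[L5]=50
3. P1: load  L3  bus=[BusRd]  L3: P0=I P1=E P2=I  mem[L3]=30
4. P2: load  L7  bus=[BusRd]  L7: P0=S P1=I P2=S  mem[L7]=40
5. P0: load  L3  bus=[BusRd]  L3: P0=S P1=S P2=I  mem[L3]=30
6. P2: load  L7  bus=[-]  L7: P0=S P1=I P2=S  mem[L7]=40
7. P1: load  L7  bus=[BusRd]  L7: P0=S P1=S P2=S  mem[L7]=40
8. P1: store L5 := 58  bus=[BusRdX,Flush]  L5: P0=I P1=M P2=I  mem[L5]=11
9. P0: store L2 := 44  bus=[BusRdX]  L2: P0=M P1=I P2=I  mem[L2]=0
10. P0: load  L7  bus=[-]  L7: P0=S P1=S P2=S  mem[L7]=40
11. P2: load  L7  bus=[-]  L7: P0=S P1=S P2=S  mem[L7]=40
12. P0: store L4 := 88  bus=[BusRdX]  L4: P0=M P1=I P2=I  mem[L4]=20
13. P0: load  L2  bus=[-]  L2: P0=M P1=I P2=I  mem[L2]=0
14. P1: load  L1  bus=[BusRd]  L1: P0=I P1=E P2=I  mem[L1]=70
15. P1: store L4 := 85  bus=[BusRdX,Flush]  L4: P0=I P1=M P2=I  mem[L4]=88
16. P0: load  L5  bus=[BusRd]  L5: P0=S P1=O P2=I  mem[L5]=11
17. P0: load  L1  bus=[BusRd]  L1: P0=S P1=S P2=I  mem[L1]=70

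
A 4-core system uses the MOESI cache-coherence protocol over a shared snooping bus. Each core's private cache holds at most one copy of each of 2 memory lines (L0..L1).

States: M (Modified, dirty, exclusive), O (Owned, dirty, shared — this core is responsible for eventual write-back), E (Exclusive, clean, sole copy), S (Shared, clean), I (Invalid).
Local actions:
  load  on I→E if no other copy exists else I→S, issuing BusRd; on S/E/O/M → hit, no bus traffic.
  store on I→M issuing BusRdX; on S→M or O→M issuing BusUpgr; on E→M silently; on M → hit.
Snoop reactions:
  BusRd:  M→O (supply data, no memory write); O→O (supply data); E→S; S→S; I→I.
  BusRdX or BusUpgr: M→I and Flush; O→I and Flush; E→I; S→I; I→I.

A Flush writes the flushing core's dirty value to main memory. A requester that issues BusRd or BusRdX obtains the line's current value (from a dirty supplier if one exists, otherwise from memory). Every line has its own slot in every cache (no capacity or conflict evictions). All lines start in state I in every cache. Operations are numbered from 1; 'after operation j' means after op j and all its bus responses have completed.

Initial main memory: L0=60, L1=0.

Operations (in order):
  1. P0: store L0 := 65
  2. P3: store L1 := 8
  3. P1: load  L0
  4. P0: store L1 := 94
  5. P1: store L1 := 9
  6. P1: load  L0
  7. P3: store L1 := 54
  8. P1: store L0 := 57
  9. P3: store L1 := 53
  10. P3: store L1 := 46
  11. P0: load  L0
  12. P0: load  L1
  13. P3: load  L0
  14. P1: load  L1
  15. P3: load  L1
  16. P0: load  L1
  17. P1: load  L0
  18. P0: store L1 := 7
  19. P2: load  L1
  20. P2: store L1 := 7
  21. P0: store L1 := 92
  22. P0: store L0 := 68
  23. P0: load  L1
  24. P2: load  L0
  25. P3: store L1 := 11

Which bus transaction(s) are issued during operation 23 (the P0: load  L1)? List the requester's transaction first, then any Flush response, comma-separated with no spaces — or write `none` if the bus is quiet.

bus = none

[1] P0: store L0 := 65 | P0:M(65), P1:I, P2:I, P3:I | bus: BusRdX
[2] P3: store L1 := 8 | P0:I, P1:I, P2:I, P3:M(8) | bus: BusRdX
[3] P1: load  L0 | P0:O(65), P1:S(65), P2:I, P3:I | bus: BusRd
[4] P0: store L1 := 94 | P0:M(94), P1:I, P2:I, P3:I | bus: BusRdX,Flush
[5] P1: store L1 := 9 | P0:I, P1:M(9), P2:I, P3:I | bus: BusRdX,Flush
[6] P1: load  L0 | P0:O(65), P1:S(65), P2:I, P3:I | bus: none
[7] P3: store L1 := 54 | P0:I, P1:I, P2:I, P3:M(54) | bus: BusRdX,Flush
[8] P1: store L0 := 57 | P0:I, P1:M(57), P2:I, P3:I | bus: BusUpgr,Flush
[9] P3: store L1 := 53 | P0:I, P1:I, P2:I, P3:M(53) | bus: none
[10] P3: store L1 := 46 | P0:I, P1:I, P2:I, P3:M(46) | bus: none
[11] P0: load  L0 | P0:S(57), P1:O(57), P2:I, P3:I | bus: BusRd
[12] P0: load  L1 | P0:S(46), P1:I, P2:I, P3:O(46) | bus: BusRd
[13] P3: load  L0 | P0:S(57), P1:O(57), P2:I, P3:S(57) | bus: BusRd
[14] P1: load  L1 | P0:S(46), P1:S(46), P2:I, P3:O(46) | bus: BusRd
[15] P3: load  L1 | P0:S(46), P1:S(46), P2:I, P3:O(46) | bus: none
[16] P0: load  L1 | P0:S(46), P1:S(46), P2:I, P3:O(46) | bus: none
[17] P1: load  L0 | P0:S(57), P1:O(57), P2:I, P3:S(57) | bus: none
[18] P0: store L1 := 7 | P0:M(7), P1:I, P2:I, P3:I | bus: BusUpgr,Flush
[19] P2: load  L1 | P0:O(7), P1:I, P2:S(7), P3:I | bus: BusRd
[20] P2: store L1 := 7 | P0:I, P1:I, P2:M(7), P3:I | bus: BusUpgr,Flush
[21] P0: store L1 := 92 | P0:M(92), P1:I, P2:I, P3:I | bus: BusRdX,Flush
[22] P0: store L0 := 68 | P0:M(68), P1:I, P2:I, P3:I | bus: BusUpgr,Flush
[23] P0: load  L1 | P0:M(92), P1:I, P2:I, P3:I | bus: none
[24] P2: load  L0 | P0:O(68), P1:I, P2:S(68), P3:I | bus: BusRd
[25] P3: store L1 := 11 | P0:I, P1:I, P2:I, P3:M(11) | bus: BusRdX,Flush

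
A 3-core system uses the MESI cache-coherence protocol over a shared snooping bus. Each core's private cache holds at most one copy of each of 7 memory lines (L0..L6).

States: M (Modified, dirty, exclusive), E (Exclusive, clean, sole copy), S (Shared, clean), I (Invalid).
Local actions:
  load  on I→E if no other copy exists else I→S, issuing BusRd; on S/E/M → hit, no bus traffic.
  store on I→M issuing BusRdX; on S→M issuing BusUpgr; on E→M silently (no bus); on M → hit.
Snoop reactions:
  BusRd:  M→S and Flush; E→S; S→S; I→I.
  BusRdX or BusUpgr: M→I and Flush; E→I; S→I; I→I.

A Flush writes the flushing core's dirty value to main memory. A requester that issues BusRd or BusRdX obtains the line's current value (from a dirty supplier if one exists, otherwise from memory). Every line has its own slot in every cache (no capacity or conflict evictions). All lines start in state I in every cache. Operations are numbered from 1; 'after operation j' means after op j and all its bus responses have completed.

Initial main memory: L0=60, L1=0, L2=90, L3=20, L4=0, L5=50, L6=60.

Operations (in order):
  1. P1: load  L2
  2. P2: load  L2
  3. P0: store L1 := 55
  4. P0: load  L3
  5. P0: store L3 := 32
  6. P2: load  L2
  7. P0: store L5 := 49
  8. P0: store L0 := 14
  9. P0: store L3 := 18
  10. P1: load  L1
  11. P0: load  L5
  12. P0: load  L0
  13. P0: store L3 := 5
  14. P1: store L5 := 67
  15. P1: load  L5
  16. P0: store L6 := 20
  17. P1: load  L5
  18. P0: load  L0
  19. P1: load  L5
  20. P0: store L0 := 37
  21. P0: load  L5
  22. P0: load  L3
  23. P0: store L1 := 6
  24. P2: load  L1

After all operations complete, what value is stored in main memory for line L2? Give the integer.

[1] P1: load  L2 | P0:I, P1:E(90), P2:I | bus: BusRd
[2] P2: load  L2 | P0:I, P1:S(90), P2:S(90) | bus: BusRd
[3] P0: store L1 := 55 | P0:M(55), P1:I, P2:I | bus: BusRdX
[4] P0: load  L3 | P0:E(20), P1:I, P2:I | bus: BusRd
[5] P0: store L3 := 32 | P0:M(32), P1:I, P2:I | bus: none
[6] P2: load  L2 | P0:I, P1:S(90), P2:S(90) | bus: none
[7] P0: store L5 := 49 | P0:M(49), P1:I, P2:I | bus: BusRdX
[8] P0: store L0 := 14 | P0:M(14), P1:I, P2:I | bus: BusRdX
[9] P0: store L3 := 18 | P0:M(18), P1:I, P2:I | bus: none
[10] P1: load  L1 | P0:S(55), P1:S(55), P2:I | bus: BusRd,Flush
[11] P0: load  L5 | P0:M(49), P1:I, P2:I | bus: none
[12] P0: load  L0 | P0:M(14), P1:I, P2:I | bus: none
[13] P0: store L3 := 5 | P0:M(5), P1:I, P2:I | bus: none
[14] P1: store L5 := 67 | P0:I, P1:M(67), P2:I | bus: BusRdX,Flush
[15] P1: load  L5 | P0:I, P1:M(67), P2:I | bus: none
[16] P0: store L6 := 20 | P0:M(20), P1:I, P2:I | bus: BusRdX
[17] P1: load  L5 | P0:I, P1:M(67), P2:I | bus: none
[18] P0: load  L0 | P0:M(14), P1:I, P2:I | bus: none
[19] P1: load  L5 | P0:I, P1:M(67), P2:I | bus: none
[20] P0: store L0 := 37 | P0:M(37), P1:I, P2:I | bus: none
[21] P0: load  L5 | P0:S(67), P1:S(67), P2:I | bus: BusRd,Flush
[22] P0: load  L3 | P0:M(5), P1:I, P2:I | bus: none
[23] P0: store L1 := 6 | P0:M(6), P1:I, P2:I | bus: BusUpgr
[24] P2: load  L1 | P0:S(6), P1:I, P2:S(6) | bus: BusRd,Flush

memory[L2] = 90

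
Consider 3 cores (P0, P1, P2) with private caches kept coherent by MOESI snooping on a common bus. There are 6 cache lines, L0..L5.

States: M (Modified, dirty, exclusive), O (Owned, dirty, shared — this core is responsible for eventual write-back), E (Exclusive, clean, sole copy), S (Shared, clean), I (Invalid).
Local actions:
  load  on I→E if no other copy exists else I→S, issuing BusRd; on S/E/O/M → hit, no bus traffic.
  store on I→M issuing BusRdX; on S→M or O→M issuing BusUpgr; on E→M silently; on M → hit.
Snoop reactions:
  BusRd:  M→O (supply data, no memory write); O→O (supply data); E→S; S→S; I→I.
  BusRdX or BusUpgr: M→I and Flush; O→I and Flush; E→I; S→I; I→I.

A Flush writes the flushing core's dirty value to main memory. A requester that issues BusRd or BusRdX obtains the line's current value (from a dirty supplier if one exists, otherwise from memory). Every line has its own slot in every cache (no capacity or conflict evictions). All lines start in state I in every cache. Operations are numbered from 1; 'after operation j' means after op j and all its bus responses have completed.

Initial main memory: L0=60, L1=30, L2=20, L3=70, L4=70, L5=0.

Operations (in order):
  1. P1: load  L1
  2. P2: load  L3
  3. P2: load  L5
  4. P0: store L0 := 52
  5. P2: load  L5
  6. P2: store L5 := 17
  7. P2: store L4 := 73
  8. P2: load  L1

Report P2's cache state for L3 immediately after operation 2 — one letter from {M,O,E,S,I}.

step 1: P1: load  L1  ⟶  IEI  (L1)  txn=BusRd  M[L1]=30
step 2: P2: load  L3  ⟶  IIE  (L3)  txn=BusRd  M[L3]=70
step 3: P2: load  L5  ⟶  IIE  (L5)  txn=BusRd  M[L5]=0
step 4: P0: store L0 := 52  ⟶  MII  (L0)  txn=BusRdX  M[L0]=60
step 5: P2: load  L5  ⟶  IIE  (L5)  txn=∅  M[L5]=0
step 6: P2: store L5 := 17  ⟶  IIM  (L5)  txn=∅  M[L5]=0
step 7: P2: store L4 := 73  ⟶  IIM  (L4)  txn=BusRdX  M[L4]=70
step 8: P2: load  L1  ⟶  ISS  (L1)  txn=BusRd  M[L1]=30

state = E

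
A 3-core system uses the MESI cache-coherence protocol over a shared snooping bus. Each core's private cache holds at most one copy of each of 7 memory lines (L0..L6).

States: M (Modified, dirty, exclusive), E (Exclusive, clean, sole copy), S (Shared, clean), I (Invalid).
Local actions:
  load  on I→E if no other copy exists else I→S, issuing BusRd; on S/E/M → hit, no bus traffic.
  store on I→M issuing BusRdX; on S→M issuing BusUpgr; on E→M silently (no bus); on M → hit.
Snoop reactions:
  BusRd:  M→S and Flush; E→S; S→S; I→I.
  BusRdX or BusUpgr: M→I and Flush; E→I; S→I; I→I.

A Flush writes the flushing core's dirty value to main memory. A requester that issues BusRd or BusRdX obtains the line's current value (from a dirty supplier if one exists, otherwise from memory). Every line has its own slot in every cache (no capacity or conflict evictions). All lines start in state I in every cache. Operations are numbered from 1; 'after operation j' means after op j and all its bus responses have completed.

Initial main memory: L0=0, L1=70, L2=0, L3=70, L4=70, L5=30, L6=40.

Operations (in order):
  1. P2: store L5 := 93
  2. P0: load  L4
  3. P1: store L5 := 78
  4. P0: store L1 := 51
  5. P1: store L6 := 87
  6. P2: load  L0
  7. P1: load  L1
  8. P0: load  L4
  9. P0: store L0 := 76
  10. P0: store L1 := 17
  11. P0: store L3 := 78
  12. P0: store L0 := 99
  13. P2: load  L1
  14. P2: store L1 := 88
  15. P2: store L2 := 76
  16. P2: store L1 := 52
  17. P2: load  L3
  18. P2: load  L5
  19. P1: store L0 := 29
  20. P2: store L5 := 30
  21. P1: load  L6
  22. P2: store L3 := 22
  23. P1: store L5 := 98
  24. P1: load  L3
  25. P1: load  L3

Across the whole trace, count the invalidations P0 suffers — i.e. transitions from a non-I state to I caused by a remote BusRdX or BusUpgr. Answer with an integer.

invalidations = 3

  op1 P2: store L5 := 93 → I/I/M on L5; bus BusRdX; mem=30
  op2 P0: load  L4 → E/I/I on L4; bus BusRd; mem=70
  op3 P1: store L5 := 78 → I/M/I on L5; bus BusRdX Flush; mem=93
  op4 P0: store L1 := 51 → M/I/I on L1; bus BusRdX; mem=70
  op5 P1: store L6 := 87 → I/M/I on L6; bus BusRdX; mem=40
  op6 P2: load  L0 → I/I/E on L0; bus BusRd; mem=0
  op7 P1: load  L1 → S/S/I on L1; bus BusRd Flush; mem=51
  op8 P0: load  L4 → E/I/I on L4; bus (none); mem=70
  op9 P0: store L0 := 76 → M/I/I on L0; bus BusRdX; mem=0
  op10 P0: store L1 := 17 → M/I/I on L1; bus BusUpgr; mem=51
  op11 P0: store L3 := 78 → M/I/I on L3; bus BusRdX; mem=70
  op12 P0: store L0 := 99 → M/I/I on L0; bus (none); mem=0
  op13 P2: load  L1 → S/I/S on L1; bus BusRd Flush; mem=17
  op14 P2: store L1 := 88 → I/I/M on L1; bus BusUpgr; mem=17
  op15 P2: store L2 := 76 → I/I/M on L2; bus BusRdX; mem=0
  op16 P2: store L1 := 52 → I/I/M on L1; bus (none); mem=17
  op17 P2: load  L3 → S/I/S on L3; bus BusRd Flush; mem=78
  op18 P2: load  L5 → I/S/S on L5; bus BusRd Flush; mem=78
  op19 P1: store L0 := 29 → I/M/I on L0; bus BusRdX Flush; mem=99
  op20 P2: store L5 := 30 → I/I/M on L5; bus BusUpgr; mem=78
  op21 P1: load  L6 → I/M/I on L6; bus (none); mem=40
  op22 P2: store L3 := 22 → I/I/M on L3; bus BusUpgr; mem=78
  op23 P1: store L5 := 98 → I/M/I on L5; bus BusRdX Flush; mem=30
  op24 P1: load  L3 → I/S/S on L3; bus BusRd Flush; mem=22
  op25 P1: load  L3 → I/S/S on L3; bus (none); mem=22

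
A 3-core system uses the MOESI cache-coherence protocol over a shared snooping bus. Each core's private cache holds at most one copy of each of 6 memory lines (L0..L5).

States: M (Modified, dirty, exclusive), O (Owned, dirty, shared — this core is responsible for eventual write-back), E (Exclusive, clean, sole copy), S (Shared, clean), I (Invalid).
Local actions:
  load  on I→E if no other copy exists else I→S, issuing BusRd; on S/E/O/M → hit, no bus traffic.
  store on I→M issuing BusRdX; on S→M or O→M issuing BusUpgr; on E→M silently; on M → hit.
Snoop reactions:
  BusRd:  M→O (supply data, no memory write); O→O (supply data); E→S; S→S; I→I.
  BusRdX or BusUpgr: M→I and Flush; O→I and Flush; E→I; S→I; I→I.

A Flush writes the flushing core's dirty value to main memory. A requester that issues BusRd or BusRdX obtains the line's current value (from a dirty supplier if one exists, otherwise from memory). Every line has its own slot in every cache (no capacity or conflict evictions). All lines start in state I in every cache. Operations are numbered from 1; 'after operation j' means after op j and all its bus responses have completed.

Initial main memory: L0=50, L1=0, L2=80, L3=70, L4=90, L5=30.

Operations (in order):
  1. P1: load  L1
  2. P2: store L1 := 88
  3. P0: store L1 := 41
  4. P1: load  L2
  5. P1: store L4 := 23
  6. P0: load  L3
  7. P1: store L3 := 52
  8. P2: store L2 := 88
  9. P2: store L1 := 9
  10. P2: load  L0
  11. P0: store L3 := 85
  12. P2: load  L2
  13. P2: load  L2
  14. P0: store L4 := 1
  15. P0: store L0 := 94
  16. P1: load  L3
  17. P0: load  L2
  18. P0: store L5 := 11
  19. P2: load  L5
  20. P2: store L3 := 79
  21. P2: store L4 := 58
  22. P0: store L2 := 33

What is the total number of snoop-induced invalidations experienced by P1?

step 1: P1: load  L1  ⟶  IEI  (L1)  txn=BusRd  M[L1]=0
step 2: P2: store L1 := 88  ⟶  IIM  (L1)  txn=BusRdX  M[L1]=0
step 3: P0: store L1 := 41  ⟶  MII  (L1)  txn=BusRdX+Flush  M[L1]=88
step 4: P1: load  L2  ⟶  IEI  (L2)  txn=BusRd  M[L2]=80
step 5: P1: store L4 := 23  ⟶  IMI  (L4)  txn=BusRdX  M[L4]=90
step 6: P0: load  L3  ⟶  EII  (L3)  txn=BusRd  M[L3]=70
step 7: P1: store L3 := 52  ⟶  IMI  (L3)  txn=BusRdX  M[L3]=70
step 8: P2: store L2 := 88  ⟶  IIM  (L2)  txn=BusRdX  M[L2]=80
step 9: P2: store L1 := 9  ⟶  IIM  (L1)  txn=BusRdX+Flush  M[L1]=41
step 10: P2: load  L0  ⟶  IIE  (L0)  txn=BusRd  M[L0]=50
step 11: P0: store L3 := 85  ⟶  MII  (L3)  txn=BusRdX+Flush  M[L3]=52
step 12: P2: load  L2  ⟶  IIM  (L2)  txn=∅  M[L2]=80
step 13: P2: load  L2  ⟶  IIM  (L2)  txn=∅  M[L2]=80
step 14: P0: store L4 := 1  ⟶  MII  (L4)  txn=BusRdX+Flush  M[L4]=23
step 15: P0: store L0 := 94  ⟶  MII  (L0)  txn=BusRdX  M[L0]=50
step 16: P1: load  L3  ⟶  OSI  (L3)  txn=BusRd  M[L3]=52
step 17: P0: load  L2  ⟶  SIO  (L2)  txn=BusRd  M[L2]=80
step 18: P0: store L5 := 11  ⟶  MII  (L5)  txn=BusRdX  M[L5]=30
step 19: P2: load  L5  ⟶  OIS  (L5)  txn=BusRd  M[L5]=30
step 20: P2: store L3 := 79  ⟶  IIM  (L3)  txn=BusRdX+Flush  M[L3]=85
step 21: P2: store L4 := 58  ⟶  IIM  (L4)  txn=BusRdX+Flush  M[L4]=1
step 22: P0: store L2 := 33  ⟶  MII  (L2)  txn=BusUpgr+Flush  M[L2]=88

invalidations = 5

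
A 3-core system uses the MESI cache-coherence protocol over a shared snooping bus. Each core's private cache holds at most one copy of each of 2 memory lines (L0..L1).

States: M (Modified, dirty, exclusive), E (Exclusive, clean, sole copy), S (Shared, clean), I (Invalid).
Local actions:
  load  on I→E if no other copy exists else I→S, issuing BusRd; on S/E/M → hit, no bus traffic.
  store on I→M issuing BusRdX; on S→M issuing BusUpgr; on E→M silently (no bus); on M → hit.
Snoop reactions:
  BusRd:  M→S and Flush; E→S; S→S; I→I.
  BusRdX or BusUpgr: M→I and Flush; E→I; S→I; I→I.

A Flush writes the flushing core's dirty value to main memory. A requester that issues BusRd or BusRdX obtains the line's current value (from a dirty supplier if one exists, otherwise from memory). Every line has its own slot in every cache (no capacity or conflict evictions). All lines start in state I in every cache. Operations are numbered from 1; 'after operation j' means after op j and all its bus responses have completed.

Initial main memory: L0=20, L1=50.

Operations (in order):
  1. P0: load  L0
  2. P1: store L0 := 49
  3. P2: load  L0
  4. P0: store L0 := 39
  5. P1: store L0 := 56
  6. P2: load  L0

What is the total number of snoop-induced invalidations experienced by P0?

  op1 P0: load  L0 → E/I/I on L0; bus BusRd; mem=20
  op2 P1: store L0 := 49 → I/M/I on L0; bus BusRdX; mem=20
  op3 P2: load  L0 → I/S/S on L0; bus BusRd Flush; mem=49
  op4 P0: store L0 := 39 → M/I/I on L0; bus BusRdX; mem=49
  op5 P1: store L0 := 56 → I/M/I on L0; bus BusRdX Flush; mem=39
  op6 P2: load  L0 → I/S/S on L0; bus BusRd Flush; mem=56

invalidations = 2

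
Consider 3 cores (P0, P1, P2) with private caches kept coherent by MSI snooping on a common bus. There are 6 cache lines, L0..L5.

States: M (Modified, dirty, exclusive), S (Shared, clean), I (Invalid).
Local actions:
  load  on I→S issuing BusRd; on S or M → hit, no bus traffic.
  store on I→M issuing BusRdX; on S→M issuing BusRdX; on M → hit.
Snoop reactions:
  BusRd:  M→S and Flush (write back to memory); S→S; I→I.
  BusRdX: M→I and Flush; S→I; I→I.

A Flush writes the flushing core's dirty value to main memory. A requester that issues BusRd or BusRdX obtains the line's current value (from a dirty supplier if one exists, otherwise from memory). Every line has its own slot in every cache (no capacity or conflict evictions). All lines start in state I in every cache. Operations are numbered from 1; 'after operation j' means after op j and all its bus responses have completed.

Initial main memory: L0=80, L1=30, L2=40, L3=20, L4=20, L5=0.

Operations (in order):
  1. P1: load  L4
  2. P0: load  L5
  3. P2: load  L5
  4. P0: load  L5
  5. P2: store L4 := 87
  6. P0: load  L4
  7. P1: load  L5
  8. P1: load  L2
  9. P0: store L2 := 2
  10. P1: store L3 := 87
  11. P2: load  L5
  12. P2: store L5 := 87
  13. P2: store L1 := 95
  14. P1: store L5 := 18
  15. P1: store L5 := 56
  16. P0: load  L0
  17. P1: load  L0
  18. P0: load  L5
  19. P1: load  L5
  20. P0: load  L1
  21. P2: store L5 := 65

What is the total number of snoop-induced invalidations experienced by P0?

invalidations = 2

  op1 P1: load  L4 → I/S/I on L4; bus BusRd; mem=20
  op2 P0: load  L5 → S/I/I on L5; bus BusRd; mem=0
  op3 P2: load  L5 → S/I/S on L5; bus BusRd; mem=0
  op4 P0: load  L5 → S/I/S on L5; bus (none); mem=0
  op5 P2: store L4 := 87 → I/I/M on L4; bus BusRdX; mem=20
  op6 P0: load  L4 → S/I/S on L4; bus BusRd Flush; mem=87
  op7 P1: load  L5 → S/S/S on L5; bus BusRd; mem=0
  op8 P1: load  L2 → I/S/I on L2; bus BusRd; mem=40
  op9 P0: store L2 := 2 → M/I/I on L2; bus BusRdX; mem=40
  op10 P1: store L3 := 87 → I/M/I on L3; bus BusRdX; mem=20
  op11 P2: load  L5 → S/S/S on L5; bus (none); mem=0
  op12 P2: store L5 := 87 → I/I/M on L5; bus BusRdX; mem=0
  op13 P2: store L1 := 95 → I/I/M on L1; bus BusRdX; mem=30
  op14 P1: store L5 := 18 → I/M/I on L5; bus BusRdX Flush; mem=87
  op15 P1: store L5 := 56 → I/M/I on L5; bus (none); mem=87
  op16 P0: load  L0 → S/I/I on L0; bus BusRd; mem=80
  op17 P1: load  L0 → S/S/I on L0; bus BusRd; mem=80
  op18 P0: load  L5 → S/S/I on L5; bus BusRd Flush; mem=56
  op19 P1: load  L5 → S/S/I on L5; bus (none); mem=56
  op20 P0: load  L1 → S/I/S on L1; bus BusRd Flush; mem=95
  op21 P2: store L5 := 65 → I/I/M on L5; bus BusRdX; mem=56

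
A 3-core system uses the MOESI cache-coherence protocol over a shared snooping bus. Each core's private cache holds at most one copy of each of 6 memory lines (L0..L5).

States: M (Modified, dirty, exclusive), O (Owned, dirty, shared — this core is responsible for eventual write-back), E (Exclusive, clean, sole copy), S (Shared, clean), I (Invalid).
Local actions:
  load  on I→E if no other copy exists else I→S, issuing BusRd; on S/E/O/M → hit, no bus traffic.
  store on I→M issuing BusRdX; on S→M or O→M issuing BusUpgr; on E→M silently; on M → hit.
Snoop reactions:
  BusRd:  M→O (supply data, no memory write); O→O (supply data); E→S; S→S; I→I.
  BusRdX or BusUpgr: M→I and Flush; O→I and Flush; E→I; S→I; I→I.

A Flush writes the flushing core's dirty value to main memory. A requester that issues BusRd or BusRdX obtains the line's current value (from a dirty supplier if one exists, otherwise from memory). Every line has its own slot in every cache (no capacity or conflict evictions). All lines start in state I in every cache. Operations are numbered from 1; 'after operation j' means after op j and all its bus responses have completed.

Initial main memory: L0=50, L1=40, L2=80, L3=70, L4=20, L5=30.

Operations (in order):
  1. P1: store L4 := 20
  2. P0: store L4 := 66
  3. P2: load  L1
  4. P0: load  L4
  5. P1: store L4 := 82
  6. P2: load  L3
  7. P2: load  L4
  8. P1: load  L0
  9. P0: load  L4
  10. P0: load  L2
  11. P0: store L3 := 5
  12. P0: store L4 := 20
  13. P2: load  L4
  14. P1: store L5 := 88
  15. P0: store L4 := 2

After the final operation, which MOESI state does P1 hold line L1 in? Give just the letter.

1. P1: store L4 := 20  bus=[BusRdX]  L4: P0=I P1=M P2=I  mem[L4]=20
2. P0: store L4 := 66  bus=[BusRdX,Flush]  L4: P0=M P1=I P2=I  mem[L4]=20
3. P2: load  L1  bus=[BusRd]  L1: P0=I P1=I P2=E  mem[L1]=40
4. P0: load  L4  bus=[-]  L4: P0=M P1=I P2=I  mem[L4]=20
5. P1: store L4 := 82  bus=[BusRdX,Flush]  L4: P0=I P1=M P2=I  mem[L4]=66
6. P2: load  L3  bus=[BusRd]  L3: P0=I P1=I P2=E  mem[L3]=70
7. P2: load  L4  bus=[BusRd]  L4: P0=I P1=O P2=S  mem[L4]=66
8. P1: load  L0  bus=[BusRd]  L0: P0=I P1=E P2=I  mem[L0]=50
9. P0: load  L4  bus=[BusRd]  L4: P0=S P1=O P2=S  mem[L4]=66
10. P0: load  L2  bus=[BusRd]  L2: P0=E P1=I P2=I  mem[L2]=80
11. P0: store L3 := 5  bus=[BusRdX]  L3: P0=M P1=I P2=I  mem[L3]=70
12. P0: store L4 := 20  bus=[BusUpgr,Flush]  L4: P0=M P1=I P2=I  mem[L4]=82
13. P2: load  L4  bus=[BusRd]  L4: P0=O P1=I P2=S  mem[L4]=82
14. P1: store L5 := 88  bus=[BusRdX]  L5: P0=I P1=M P2=I  mem[L5]=30
15. P0: store L4 := 2  bus=[BusUpgr]  L4: P0=M P1=I P2=I  mem[L4]=82

state = I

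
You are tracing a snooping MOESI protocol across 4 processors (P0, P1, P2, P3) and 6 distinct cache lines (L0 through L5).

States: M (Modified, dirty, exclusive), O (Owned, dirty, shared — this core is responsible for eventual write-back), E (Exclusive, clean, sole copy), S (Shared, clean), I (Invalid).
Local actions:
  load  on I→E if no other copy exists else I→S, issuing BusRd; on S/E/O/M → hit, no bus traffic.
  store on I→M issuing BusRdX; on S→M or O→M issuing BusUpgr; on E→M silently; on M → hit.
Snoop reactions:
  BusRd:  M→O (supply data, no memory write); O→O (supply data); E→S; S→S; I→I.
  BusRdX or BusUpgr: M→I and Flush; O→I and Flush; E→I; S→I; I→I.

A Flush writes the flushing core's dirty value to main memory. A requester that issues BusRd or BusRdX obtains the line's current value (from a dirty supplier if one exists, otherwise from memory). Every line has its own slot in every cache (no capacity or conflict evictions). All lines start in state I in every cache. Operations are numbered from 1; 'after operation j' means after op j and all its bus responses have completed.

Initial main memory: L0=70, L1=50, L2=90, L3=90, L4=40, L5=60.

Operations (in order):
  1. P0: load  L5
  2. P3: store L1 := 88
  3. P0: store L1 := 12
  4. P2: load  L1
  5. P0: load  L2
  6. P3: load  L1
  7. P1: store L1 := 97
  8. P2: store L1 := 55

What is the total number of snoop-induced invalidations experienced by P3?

invalidations = 2

  op1 P0: load  L5 → E/I/I/I on L5; bus BusRd; mem=60
  op2 P3: store L1 := 88 → I/I/I/M on L1; bus BusRdX; mem=50
  op3 P0: store L1 := 12 → M/I/I/I on L1; bus BusRdX Flush; mem=88
  op4 P2: load  L1 → O/I/S/I on L1; bus BusRd; mem=88
  op5 P0: load  L2 → E/I/I/I on L2; bus BusRd; mem=90
  op6 P3: load  L1 → O/I/S/S on L1; bus BusRd; mem=88
  op7 P1: store L1 := 97 → I/M/I/I on L1; bus BusRdX Flush; mem=12
  op8 P2: store L1 := 55 → I/I/M/I on L1; bus BusRdX Flush; mem=97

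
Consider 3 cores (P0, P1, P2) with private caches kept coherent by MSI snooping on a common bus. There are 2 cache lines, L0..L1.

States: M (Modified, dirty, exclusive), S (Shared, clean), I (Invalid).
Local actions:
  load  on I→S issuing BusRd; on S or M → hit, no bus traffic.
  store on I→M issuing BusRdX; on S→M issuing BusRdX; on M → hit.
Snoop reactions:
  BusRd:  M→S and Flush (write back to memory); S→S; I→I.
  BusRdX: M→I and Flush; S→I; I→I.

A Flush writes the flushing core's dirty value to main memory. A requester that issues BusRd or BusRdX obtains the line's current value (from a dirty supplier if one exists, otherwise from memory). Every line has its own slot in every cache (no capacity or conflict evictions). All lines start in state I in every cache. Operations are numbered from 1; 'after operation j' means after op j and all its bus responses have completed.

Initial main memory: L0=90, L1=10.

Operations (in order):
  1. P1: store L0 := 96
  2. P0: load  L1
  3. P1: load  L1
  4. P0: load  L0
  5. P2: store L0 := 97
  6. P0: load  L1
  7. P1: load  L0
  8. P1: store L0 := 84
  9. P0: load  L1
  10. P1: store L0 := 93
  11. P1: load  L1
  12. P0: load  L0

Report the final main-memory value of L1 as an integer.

  op1 P1: store L0 := 96 → I/M/I on L0; bus BusRdX; mem=90
  op2 P0: load  L1 → S/I/I on L1; bus BusRd; mem=10
  op3 P1: load  L1 → S/S/I on L1; bus BusRd; mem=10
  op4 P0: load  L0 → S/S/I on L0; bus BusRd Flush; mem=96
  op5 P2: store L0 := 97 → I/I/M on L0; bus BusRdX; mem=96
  op6 P0: load  L1 → S/S/I on L1; bus (none); mem=10
  op7 P1: load  L0 → I/S/S on L0; bus BusRd Flush; mem=97
  op8 P1: store L0 := 84 → I/M/I on L0; bus BusRdX; mem=97
  op9 P0: load  L1 → S/S/I on L1; bus (none); mem=10
  op10 P1: store L0 := 93 → I/M/I on L0; bus (none); mem=97
  op11 P1: load  L1 → S/S/I on L1; bus (none); mem=10
  op12 P0: load  L0 → S/S/I on L0; bus BusRd Flush; mem=93

memory[L1] = 10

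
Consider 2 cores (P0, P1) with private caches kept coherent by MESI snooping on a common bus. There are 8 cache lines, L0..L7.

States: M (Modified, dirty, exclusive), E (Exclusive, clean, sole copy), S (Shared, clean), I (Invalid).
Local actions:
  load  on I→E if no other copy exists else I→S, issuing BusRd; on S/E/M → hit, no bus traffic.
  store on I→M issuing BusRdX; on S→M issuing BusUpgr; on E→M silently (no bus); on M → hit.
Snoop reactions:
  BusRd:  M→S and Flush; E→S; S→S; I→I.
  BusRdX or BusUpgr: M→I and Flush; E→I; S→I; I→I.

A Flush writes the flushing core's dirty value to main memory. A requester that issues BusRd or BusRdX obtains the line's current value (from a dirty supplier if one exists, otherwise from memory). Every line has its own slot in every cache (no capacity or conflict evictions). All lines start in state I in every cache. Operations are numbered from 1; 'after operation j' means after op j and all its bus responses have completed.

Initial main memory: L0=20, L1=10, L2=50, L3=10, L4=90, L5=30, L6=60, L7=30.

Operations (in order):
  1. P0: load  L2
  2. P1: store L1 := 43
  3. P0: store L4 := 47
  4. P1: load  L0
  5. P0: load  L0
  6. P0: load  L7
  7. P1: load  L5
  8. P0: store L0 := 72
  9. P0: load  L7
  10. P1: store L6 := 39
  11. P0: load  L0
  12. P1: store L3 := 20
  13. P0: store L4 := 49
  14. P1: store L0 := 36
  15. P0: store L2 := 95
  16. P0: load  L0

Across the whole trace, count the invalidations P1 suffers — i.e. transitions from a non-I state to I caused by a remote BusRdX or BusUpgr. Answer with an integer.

[1] P0: load  L2 | P0:E(50), P1:I | bus: BusRd
[2] P1: store L1 := 43 | P0:I, P1:M(43) | bus: BusRdX
[3] P0: store L4 := 47 | P0:M(47), P1:I | bus: BusRdX
[4] P1: load  L0 | P0:I, P1:E(20) | bus: BusRd
[5] P0: load  L0 | P0:S(20), P1:S(20) | bus: BusRd
[6] P0: load  L7 | P0:E(30), P1:I | bus: BusRd
[7] P1: load  L5 | P0:I, P1:E(30) | bus: BusRd
[8] P0: store L0 := 72 | P0:M(72), P1:I | bus: BusUpgr
[9] P0: load  L7 | P0:E(30), P1:I | bus: none
[10] P1: store L6 := 39 | P0:I, P1:M(39) | bus: BusRdX
[11] P0: load  L0 | P0:M(72), P1:I | bus: none
[12] P1: store L3 := 20 | P0:I, P1:M(20) | bus: BusRdX
[13] P0: store L4 := 49 | P0:M(49), P1:I | bus: none
[14] P1: store L0 := 36 | P0:I, P1:M(36) | bus: BusRdX,Flush
[15] P0: store L2 := 95 | P0:M(95), P1:I | bus: none
[16] P0: load  L0 | P0:S(36), P1:S(36) | bus: BusRd,Flush

invalidations = 1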